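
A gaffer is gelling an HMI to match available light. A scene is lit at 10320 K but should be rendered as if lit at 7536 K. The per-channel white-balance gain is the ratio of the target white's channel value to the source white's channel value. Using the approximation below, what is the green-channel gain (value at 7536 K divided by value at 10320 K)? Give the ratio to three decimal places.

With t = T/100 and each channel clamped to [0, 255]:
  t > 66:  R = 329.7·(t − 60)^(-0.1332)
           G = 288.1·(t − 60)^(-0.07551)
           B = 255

1.081

At 10320 K (t = 103.2):
  G = 288.1·(103.2 − 60)^(-0.07551) = 288.1·43.2^(-0.07551) = 288.1·0.75250 = 216.794.
At 7536 K (t = 75.36):
  G = 288.1·(75.36 − 60)^(-0.07551) = 288.1·15.36^(-0.07551) = 288.1·0.81361 = 234.401.
Gain = 234.401 / 216.794 = 1.0812 → 1.081.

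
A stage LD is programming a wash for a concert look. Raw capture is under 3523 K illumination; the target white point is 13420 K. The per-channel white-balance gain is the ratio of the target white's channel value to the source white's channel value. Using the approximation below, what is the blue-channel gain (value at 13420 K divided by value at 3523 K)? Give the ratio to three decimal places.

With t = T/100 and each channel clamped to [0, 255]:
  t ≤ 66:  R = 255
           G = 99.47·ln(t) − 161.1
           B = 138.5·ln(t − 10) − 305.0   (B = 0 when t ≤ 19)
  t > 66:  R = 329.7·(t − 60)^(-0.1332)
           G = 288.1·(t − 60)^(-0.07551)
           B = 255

1.795

At 3523 K (t = 35.23):
  B = 138.5·ln(35.23 − 10) − 305.0 = 138.5·ln 25.23 − 305.0 = 138.5·3.2280 − 305.0 = 142.083.
At 13420 K (t = 134.2):
  B = 255 by definition for t > 66.
Gain = 255.000 / 142.083 = 1.7947 → 1.795.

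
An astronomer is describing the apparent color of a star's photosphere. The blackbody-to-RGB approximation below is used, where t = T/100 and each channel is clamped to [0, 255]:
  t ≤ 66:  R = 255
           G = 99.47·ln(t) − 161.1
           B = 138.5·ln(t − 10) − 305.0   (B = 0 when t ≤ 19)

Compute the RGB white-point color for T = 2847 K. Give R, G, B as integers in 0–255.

R=255, G=172, B=99

t = 2847/100 = 28.47; the t ≤ 66 branch applies.
R = 255 by definition for t ≤ 66.
G = 99.47·ln 28.47 − 161.1 = 99.47·3.3489 − 161.1 = 172.010.
B = 138.5·ln(28.47 − 10) − 305.0 = 138.5·ln 18.47 − 305.0 = 138.5·2.9161 − 305.0 = 98.886.
Rounded: (255, 172, 99).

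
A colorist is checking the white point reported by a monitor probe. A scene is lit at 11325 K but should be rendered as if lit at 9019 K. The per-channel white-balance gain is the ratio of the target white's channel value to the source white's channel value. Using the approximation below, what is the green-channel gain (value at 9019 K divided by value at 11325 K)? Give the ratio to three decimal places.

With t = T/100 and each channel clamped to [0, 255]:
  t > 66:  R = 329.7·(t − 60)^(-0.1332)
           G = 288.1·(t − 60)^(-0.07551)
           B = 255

1.044

At 11325 K (t = 113.25):
  G = 288.1·(113.25 − 60)^(-0.07551) = 288.1·53.25^(-0.07551) = 288.1·0.74071 = 213.397.
At 9019 K (t = 90.19):
  G = 288.1·(90.19 − 60)^(-0.07551) = 288.1·30.19^(-0.07551) = 288.1·0.77314 = 222.740.
Gain = 222.740 / 213.397 = 1.0438 → 1.044.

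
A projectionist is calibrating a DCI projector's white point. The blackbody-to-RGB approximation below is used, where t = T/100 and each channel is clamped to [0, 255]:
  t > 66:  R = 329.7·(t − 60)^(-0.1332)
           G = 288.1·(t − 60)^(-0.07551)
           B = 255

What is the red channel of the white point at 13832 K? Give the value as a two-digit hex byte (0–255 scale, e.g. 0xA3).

0xB8

t = 13832/100 = 138.32; the t > 66 branch applies.
R = 329.7·(138.32 − 60)^(-0.1332) = 329.7·78.32^(-0.1332) = 329.7·0.55942 = 184.440.
Rounded: 184; in hex, 0xB8.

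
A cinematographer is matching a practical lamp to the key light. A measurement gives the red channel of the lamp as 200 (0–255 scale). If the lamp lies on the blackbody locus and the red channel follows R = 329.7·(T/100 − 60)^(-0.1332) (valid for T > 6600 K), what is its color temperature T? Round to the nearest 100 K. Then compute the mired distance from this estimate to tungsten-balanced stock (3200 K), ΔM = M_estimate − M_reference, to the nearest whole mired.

(t − 60)^(-0.1332) = 200/329.7 = 0.60661.
t − 60 = 0.60661^(1/-0.1332) = 0.60661^(-7.508) = 42.638, so t = 102.638.
T = 100·t = 10264 K → 10300 K to the nearest 100 K.
M_estimate = 10⁶/10300 = 97.09; M_reference = 10⁶/3200 = 312.50.
ΔM = 97.09 − 312.50 = -215.41 → -215 mireds.

-215 mireds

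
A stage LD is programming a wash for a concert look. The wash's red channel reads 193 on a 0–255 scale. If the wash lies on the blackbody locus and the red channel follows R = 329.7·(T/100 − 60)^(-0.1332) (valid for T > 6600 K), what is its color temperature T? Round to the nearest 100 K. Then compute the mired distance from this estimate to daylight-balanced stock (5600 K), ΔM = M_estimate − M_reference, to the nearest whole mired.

-92 mireds

(t − 60)^(-0.1332) = 193/329.7 = 0.58538.
t − 60 = 0.58538^(1/-0.1332) = 0.58538^(-7.508) = 55.713, so t = 115.713.
T = 100·t = 11571 K → 11600 K to the nearest 100 K.
M_estimate = 10⁶/11600 = 86.21; M_reference = 10⁶/5600 = 178.57.
ΔM = 86.21 − 178.57 = -92.36 → -92 mireds.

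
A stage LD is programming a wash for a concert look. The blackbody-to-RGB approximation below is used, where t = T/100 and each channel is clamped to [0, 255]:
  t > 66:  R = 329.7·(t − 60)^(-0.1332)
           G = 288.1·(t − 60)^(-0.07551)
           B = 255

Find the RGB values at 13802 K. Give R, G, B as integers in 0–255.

R=185, G=207, B=255

t = 13802/100 = 138.02; the t > 66 branch applies.
R = 329.7·(138.02 − 60)^(-0.1332) = 329.7·78.02^(-0.1332) = 329.7·0.55970 = 184.534.
G = 288.1·(138.02 − 60)^(-0.07551) = 288.1·78.02^(-0.07551) = 288.1·0.71965 = 207.330.
B = 255 by definition for t > 66.
Rounded: (185, 207, 255).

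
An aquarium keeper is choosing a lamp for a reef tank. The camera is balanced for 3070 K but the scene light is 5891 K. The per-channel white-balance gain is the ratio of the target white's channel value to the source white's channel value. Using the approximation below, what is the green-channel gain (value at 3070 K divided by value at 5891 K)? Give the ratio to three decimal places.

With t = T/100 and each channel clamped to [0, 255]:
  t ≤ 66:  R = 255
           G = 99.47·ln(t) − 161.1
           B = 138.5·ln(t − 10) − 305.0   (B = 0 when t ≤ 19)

0.735

At 5891 K (t = 58.91):
  G = 99.47·ln 58.91 − 161.1 = 99.47·4.0760 − 161.1 = 244.341.
At 3070 K (t = 30.7):
  G = 99.47·ln 30.7 − 161.1 = 99.47·3.4243 − 161.1 = 179.511.
Gain = 179.511 / 244.341 = 0.7347 → 0.735.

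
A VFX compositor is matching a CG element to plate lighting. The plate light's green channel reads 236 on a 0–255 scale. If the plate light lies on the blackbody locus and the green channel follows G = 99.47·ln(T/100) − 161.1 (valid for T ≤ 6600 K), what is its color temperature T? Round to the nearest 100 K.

5400 K

ln t = (236 + 161.1) / 99.47 = 3.9922.
t = e^3.9922 = 54.172.
T = 100·t = 5417 K → 5400 K to the nearest 100 K.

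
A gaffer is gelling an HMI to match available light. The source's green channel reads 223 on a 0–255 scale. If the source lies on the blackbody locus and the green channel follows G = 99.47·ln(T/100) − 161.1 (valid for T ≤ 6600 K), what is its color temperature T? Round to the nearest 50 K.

4750 K

ln t = (223 + 161.1) / 99.47 = 3.8615.
t = e^3.8615 = 47.535.
T = 100·t = 4753 K → 4750 K to the nearest 50 K.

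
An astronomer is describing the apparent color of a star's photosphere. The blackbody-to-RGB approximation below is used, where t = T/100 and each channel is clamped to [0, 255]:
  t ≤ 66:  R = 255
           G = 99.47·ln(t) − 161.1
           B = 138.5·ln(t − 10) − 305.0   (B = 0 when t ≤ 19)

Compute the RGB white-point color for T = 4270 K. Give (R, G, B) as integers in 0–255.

t = 4270/100 = 42.7; the t ≤ 66 branch applies.
R = 255 by definition for t ≤ 66.
G = 99.47·ln 42.7 − 161.1 = 99.47·3.7542 − 161.1 = 212.330.
B = 138.5·ln(42.7 − 10) − 305.0 = 138.5·ln 32.7 − 305.0 = 138.5·3.4874 − 305.0 = 178.001.
Rounded: (255, 212, 178).

(255, 212, 178)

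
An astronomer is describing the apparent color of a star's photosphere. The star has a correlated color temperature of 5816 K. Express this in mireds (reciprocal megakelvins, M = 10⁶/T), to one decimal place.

171.9 mireds

M = 10⁶ / 5816 = 171.939 → 171.9 mireds.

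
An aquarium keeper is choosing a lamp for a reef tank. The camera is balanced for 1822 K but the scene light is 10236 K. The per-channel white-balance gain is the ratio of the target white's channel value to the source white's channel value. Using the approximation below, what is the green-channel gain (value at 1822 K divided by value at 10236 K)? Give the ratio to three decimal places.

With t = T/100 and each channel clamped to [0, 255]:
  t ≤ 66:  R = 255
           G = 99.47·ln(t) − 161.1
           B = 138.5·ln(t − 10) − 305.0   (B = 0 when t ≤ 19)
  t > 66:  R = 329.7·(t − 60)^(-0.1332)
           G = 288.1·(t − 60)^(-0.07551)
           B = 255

0.588

At 10236 K (t = 102.36):
  G = 288.1·(102.36 − 60)^(-0.07551) = 288.1·42.36^(-0.07551) = 288.1·0.75361 = 217.116.
At 1822 K (t = 18.22):
  G = 99.47·ln 18.22 − 161.1 = 99.47·2.9025 − 161.1 = 127.614.
Gain = 127.614 / 217.116 = 0.5878 → 0.588.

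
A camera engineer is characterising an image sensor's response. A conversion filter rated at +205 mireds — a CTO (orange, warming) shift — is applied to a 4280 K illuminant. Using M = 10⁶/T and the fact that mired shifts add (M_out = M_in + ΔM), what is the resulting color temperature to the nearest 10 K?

2280 K

M_in = 10⁶/4280 = 233.64 mireds.
M_out = 233.64 + (+205) = 438.64 mireds.
T_out = 10⁶/438.64 = 2279.7 K → 2280 K.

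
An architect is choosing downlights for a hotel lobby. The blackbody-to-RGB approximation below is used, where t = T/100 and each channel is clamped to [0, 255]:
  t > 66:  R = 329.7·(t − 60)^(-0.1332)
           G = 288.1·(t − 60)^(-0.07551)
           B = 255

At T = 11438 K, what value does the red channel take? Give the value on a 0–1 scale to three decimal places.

t = 11438/100 = 114.38; the t > 66 branch applies.
R = 329.7·(114.38 − 60)^(-0.1332) = 329.7·54.38^(-0.1332) = 329.7·0.58727 = 193.624.
On a 0–1 scale: 193.624/255 = 0.7593 → 0.759.

0.759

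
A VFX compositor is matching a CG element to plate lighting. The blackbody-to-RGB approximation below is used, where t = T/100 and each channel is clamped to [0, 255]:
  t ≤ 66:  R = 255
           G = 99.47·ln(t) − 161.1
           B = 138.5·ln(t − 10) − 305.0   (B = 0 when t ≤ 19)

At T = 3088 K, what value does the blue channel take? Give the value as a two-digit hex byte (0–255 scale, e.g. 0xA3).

0x74

t = 3088/100 = 30.88; the t ≤ 66 branch applies.
B = 138.5·ln(30.88 − 10) − 305.0 = 138.5·ln 20.88 − 305.0 = 138.5·3.0388 − 305.0 = 115.873.
Rounded: 116; in hex, 0x74.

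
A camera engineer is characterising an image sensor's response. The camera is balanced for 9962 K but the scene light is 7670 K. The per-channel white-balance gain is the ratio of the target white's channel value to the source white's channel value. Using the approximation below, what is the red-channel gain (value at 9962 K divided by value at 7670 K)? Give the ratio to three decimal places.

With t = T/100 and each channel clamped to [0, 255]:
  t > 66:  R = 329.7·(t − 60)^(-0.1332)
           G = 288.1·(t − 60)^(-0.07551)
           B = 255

0.891

At 7670 K (t = 76.7):
  R = 329.7·(76.7 − 60)^(-0.1332) = 329.7·16.7^(-0.1332) = 329.7·0.68728 = 226.596.
At 9962 K (t = 99.62):
  R = 329.7·(99.62 − 60)^(-0.1332) = 329.7·39.62^(-0.1332) = 329.7·0.61257 = 201.965.
Gain = 201.965 / 226.596 = 0.8913 → 0.891.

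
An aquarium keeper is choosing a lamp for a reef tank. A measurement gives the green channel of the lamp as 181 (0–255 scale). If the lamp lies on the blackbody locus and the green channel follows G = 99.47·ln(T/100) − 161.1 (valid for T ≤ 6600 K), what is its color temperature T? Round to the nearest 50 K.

ln t = (181 + 161.1) / 99.47 = 3.4392.
t = e^3.4392 = 31.163.
T = 100·t = 3116 K → 3100 K to the nearest 50 K.

3100 K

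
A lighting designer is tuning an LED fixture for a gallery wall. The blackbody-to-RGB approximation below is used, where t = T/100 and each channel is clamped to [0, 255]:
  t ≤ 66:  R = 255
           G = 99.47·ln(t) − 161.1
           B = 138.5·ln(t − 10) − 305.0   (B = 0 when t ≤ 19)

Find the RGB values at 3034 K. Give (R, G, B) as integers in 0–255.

t = 3034/100 = 30.34; the t ≤ 66 branch applies.
R = 255 by definition for t ≤ 66.
G = 99.47·ln 30.34 − 161.1 = 99.47·3.4125 − 161.1 = 178.338.
B = 138.5·ln(30.34 − 10) − 305.0 = 138.5·ln 20.34 − 305.0 = 138.5·3.0126 − 305.0 = 112.244.
Rounded: (255, 178, 112).

(255, 178, 112)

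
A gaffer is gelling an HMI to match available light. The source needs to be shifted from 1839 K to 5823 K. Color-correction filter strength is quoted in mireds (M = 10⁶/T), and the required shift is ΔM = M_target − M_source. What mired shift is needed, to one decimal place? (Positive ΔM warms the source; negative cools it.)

M_source = 10⁶/1839 = 543.774; M_target = 10⁶/5823 = 171.733.
ΔM = 171.733 − 543.774 = -372.041 → -372.0 mireds, a cooling shift.

-372.0 mireds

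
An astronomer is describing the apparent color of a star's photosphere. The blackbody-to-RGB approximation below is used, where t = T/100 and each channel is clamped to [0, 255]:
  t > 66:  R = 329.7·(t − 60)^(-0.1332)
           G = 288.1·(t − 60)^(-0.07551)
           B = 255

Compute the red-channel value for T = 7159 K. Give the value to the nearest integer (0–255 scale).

t = 7159/100 = 71.59; the t > 66 branch applies.
R = 329.7·(71.59 − 60)^(-0.1332) = 329.7·11.59^(-0.1332) = 329.7·0.72155 = 237.894.
Rounded: 238.

238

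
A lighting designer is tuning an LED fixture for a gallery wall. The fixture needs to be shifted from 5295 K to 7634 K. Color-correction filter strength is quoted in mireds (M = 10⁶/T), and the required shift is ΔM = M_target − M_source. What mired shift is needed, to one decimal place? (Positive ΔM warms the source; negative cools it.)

M_source = 10⁶/5295 = 188.857; M_target = 10⁶/7634 = 130.993.
ΔM = 130.993 − 188.857 = -57.864 → -57.9 mireds, a cooling shift.

-57.9 mireds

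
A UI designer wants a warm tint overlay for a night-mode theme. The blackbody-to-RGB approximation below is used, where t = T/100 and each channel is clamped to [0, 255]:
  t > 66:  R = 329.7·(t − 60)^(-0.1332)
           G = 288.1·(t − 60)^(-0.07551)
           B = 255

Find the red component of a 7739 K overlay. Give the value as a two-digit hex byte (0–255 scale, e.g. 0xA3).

0xE1

t = 7739/100 = 77.39; the t > 66 branch applies.
R = 329.7·(77.39 − 60)^(-0.1332) = 329.7·17.39^(-0.1332) = 329.7·0.68358 = 225.378.
Rounded: 225; in hex, 0xE1.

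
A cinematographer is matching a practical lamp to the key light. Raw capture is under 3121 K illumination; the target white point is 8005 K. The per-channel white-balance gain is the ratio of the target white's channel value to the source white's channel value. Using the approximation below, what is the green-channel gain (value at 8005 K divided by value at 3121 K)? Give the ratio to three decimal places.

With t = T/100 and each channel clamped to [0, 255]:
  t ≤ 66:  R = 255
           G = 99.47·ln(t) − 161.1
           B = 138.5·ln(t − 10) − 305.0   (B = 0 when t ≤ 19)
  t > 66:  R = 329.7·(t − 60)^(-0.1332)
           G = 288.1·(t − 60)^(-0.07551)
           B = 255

At 3121 K (t = 31.21):
  G = 99.47·ln 31.21 − 161.1 = 99.47·3.4407 − 161.1 = 181.150.
At 8005 K (t = 80.05):
  G = 288.1·(80.05 − 60)^(-0.07551) = 288.1·20.05^(-0.07551) = 288.1·0.79740 = 229.732.
Gain = 229.732 / 181.150 = 1.2682 → 1.268.

1.268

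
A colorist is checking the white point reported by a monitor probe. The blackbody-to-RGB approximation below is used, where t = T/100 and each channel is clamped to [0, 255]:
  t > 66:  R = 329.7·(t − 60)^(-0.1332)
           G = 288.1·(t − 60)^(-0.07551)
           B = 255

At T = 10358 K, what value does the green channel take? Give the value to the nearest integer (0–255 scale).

t = 10358/100 = 103.58; the t > 66 branch applies.
G = 288.1·(103.58 − 60)^(-0.07551) = 288.1·43.58^(-0.07551) = 288.1·0.75200 = 216.651.
Rounded: 217.

217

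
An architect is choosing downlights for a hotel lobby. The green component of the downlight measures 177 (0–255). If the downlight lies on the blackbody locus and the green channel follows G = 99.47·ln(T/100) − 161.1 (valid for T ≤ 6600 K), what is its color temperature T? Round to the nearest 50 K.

3000 K

ln t = (177 + 161.1) / 99.47 = 3.3990.
t = e^3.3990 = 29.935.
T = 100·t = 2993 K → 3000 K to the nearest 50 K.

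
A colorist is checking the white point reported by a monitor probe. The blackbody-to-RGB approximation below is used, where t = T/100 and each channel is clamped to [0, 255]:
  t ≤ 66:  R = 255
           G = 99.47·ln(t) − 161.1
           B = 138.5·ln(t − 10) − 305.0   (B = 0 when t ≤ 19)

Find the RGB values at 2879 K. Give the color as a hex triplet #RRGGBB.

t = 2879/100 = 28.79; the t ≤ 66 branch applies.
R = 255 by definition for t ≤ 66.
G = 99.47·ln 28.79 − 161.1 = 99.47·3.3600 − 161.1 = 173.122.
B = 138.5·ln(28.79 − 10) − 305.0 = 138.5·ln 18.79 − 305.0 = 138.5·2.9333 − 305.0 = 101.265.
Rounded: (255, 173, 101).
In hex: #FFAD65.

#FFAD65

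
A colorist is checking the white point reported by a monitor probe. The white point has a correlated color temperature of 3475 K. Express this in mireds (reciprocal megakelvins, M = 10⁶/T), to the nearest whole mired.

288 mireds

M = 10⁶ / 3475 = 287.770 → 288 mireds.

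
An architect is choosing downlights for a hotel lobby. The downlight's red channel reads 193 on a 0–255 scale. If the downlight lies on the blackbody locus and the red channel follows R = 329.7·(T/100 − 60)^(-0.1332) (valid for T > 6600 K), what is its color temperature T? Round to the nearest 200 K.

(t − 60)^(-0.1332) = 193/329.7 = 0.58538.
t − 60 = 0.58538^(1/-0.1332) = 0.58538^(-7.508) = 55.713, so t = 115.713.
T = 100·t = 11571 K → 11600 K to the nearest 200 K.

11600 K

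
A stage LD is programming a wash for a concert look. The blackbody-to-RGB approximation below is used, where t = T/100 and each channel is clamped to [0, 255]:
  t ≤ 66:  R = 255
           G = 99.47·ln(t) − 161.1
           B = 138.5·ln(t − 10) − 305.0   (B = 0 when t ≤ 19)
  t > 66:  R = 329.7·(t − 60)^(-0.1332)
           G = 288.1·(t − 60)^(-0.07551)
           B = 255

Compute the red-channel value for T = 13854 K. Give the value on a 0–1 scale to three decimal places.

0.723

t = 13854/100 = 138.54; the t > 66 branch applies.
R = 329.7·(138.54 − 60)^(-0.1332) = 329.7·78.54^(-0.1332) = 329.7·0.55921 = 184.371.
On a 0–1 scale: 184.371/255 = 0.7230 → 0.723.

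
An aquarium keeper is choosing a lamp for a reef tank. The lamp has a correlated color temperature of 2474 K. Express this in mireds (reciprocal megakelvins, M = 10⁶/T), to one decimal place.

404.2 mireds

M = 10⁶ / 2474 = 404.204 → 404.2 mireds.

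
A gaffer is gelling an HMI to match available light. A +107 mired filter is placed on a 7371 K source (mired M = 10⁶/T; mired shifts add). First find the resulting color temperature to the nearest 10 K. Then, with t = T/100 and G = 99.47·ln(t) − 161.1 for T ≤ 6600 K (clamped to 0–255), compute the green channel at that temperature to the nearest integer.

209

M_in = 10⁶/7371 = 135.67; M_out = 135.67 + (+107) = 242.67.
T_out = 10⁶/242.67 = 4120.9 K → 4120 K; t = 41.2.
G = 99.47·ln 41.2 − 161.1 = 99.47·3.7184 − 161.1 = 208.773.
Rounded: 209.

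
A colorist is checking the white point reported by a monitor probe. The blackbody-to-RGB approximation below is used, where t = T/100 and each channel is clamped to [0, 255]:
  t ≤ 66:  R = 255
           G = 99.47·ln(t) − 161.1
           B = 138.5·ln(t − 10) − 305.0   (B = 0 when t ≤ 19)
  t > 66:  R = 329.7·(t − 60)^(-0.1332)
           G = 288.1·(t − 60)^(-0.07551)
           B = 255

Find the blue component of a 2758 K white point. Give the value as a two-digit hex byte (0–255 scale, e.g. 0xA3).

0x5C

t = 2758/100 = 27.58; the t ≤ 66 branch applies.
B = 138.5·ln(27.58 − 10) − 305.0 = 138.5·ln 17.58 − 305.0 = 138.5·2.8668 − 305.0 = 92.047.
Rounded: 92; in hex, 0x5C.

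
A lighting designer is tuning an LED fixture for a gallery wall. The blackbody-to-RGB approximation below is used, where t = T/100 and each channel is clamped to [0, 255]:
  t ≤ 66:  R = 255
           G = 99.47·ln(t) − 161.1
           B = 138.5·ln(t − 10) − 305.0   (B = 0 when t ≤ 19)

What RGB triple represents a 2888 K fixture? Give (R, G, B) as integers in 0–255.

(255, 173, 102)

t = 2888/100 = 28.88; the t ≤ 66 branch applies.
R = 255 by definition for t ≤ 66.
G = 99.47·ln 28.88 − 161.1 = 99.47·3.3631 − 161.1 = 173.432.
B = 138.5·ln(28.88 − 10) − 305.0 = 138.5·ln 18.88 − 305.0 = 138.5·2.9381 − 305.0 = 101.927.
Rounded: (255, 173, 102).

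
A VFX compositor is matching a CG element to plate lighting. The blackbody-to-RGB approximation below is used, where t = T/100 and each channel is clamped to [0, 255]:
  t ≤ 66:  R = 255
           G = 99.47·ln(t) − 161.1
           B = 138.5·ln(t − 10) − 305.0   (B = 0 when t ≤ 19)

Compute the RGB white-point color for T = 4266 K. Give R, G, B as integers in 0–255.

R=255, G=212, B=178

t = 4266/100 = 42.66; the t ≤ 66 branch applies.
R = 255 by definition for t ≤ 66.
G = 99.47·ln 42.66 − 161.1 = 99.47·3.7533 − 161.1 = 212.237.
B = 138.5·ln(42.66 − 10) − 305.0 = 138.5·ln 32.66 − 305.0 = 138.5·3.4862 − 305.0 = 177.832.
Rounded: (255, 212, 178).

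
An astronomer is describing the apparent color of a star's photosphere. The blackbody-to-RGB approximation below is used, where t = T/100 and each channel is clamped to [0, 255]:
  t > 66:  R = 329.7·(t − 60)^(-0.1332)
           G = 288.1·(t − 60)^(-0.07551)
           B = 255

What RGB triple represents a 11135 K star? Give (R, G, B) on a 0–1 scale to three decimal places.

(0.765, 0.839, 1.000)

t = 11135/100 = 111.35; the t > 66 branch applies.
R = 329.7·(111.35 − 60)^(-0.1332) = 329.7·51.35^(-0.1332) = 329.7·0.59177 = 195.108.
G = 288.1·(111.35 − 60)^(-0.07551) = 288.1·51.35^(-0.07551) = 288.1·0.74274 = 213.984.
B = 255 by definition for t > 66.
Dividing each by 255: (0.7651, 0.8392, 1.0000) → (0.765, 0.839, 1.000).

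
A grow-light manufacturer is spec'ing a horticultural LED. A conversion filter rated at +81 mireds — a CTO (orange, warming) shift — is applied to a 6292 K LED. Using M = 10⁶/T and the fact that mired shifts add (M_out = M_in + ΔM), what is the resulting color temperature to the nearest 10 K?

4170 K

M_in = 10⁶/6292 = 158.93 mireds.
M_out = 158.93 + (+81) = 239.93 mireds.
T_out = 10⁶/239.93 = 4167.8 K → 4170 K.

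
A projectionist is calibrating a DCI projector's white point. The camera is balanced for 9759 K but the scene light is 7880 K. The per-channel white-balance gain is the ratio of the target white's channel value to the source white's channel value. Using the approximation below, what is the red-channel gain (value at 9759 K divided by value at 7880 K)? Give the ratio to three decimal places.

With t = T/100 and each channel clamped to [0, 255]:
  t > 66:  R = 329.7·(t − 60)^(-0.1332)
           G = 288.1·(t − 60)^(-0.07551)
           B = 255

0.912

At 7880 K (t = 78.8):
  R = 329.7·(78.8 − 60)^(-0.1332) = 329.7·18.8^(-0.1332) = 329.7·0.67652 = 223.049.
At 9759 K (t = 97.59):
  R = 329.7·(97.59 − 60)^(-0.1332) = 329.7·37.59^(-0.1332) = 329.7·0.61688 = 203.385.
Gain = 203.385 / 223.049 = 0.9118 → 0.912.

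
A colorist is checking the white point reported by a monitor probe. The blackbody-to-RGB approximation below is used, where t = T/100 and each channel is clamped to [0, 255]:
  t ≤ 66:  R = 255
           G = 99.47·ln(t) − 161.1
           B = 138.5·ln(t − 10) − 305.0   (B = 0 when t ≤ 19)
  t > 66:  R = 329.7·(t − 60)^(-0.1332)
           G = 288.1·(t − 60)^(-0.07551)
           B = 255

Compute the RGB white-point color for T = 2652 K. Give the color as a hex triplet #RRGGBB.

#FFA553

t = 2652/100 = 26.52; the t ≤ 66 branch applies.
R = 255 by definition for t ≤ 66.
G = 99.47·ln 26.52 − 161.1 = 99.47·3.2779 − 161.1 = 164.953.
B = 138.5·ln(26.52 − 10) − 305.0 = 138.5·ln 16.52 − 305.0 = 138.5·2.8046 − 305.0 = 83.433.
Rounded: (255, 165, 83).
In hex: #FFA553.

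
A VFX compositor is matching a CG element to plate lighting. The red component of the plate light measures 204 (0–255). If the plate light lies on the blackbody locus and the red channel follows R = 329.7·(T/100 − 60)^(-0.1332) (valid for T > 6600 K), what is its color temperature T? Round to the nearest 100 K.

(t − 60)^(-0.1332) = 204/329.7 = 0.61874.
t − 60 = 0.61874^(1/-0.1332) = 0.61874^(-7.508) = 36.748, so t = 96.748.
T = 100·t = 9675 K → 9700 K to the nearest 100 K.

9700 K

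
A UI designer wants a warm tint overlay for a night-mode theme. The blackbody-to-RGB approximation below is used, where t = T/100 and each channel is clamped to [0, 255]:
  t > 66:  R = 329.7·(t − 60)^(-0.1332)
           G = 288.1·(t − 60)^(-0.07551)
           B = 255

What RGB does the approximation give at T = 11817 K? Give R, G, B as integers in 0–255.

R=192, G=212, B=255

t = 11817/100 = 118.17; the t > 66 branch applies.
R = 329.7·(118.17 − 60)^(-0.1332) = 329.7·58.17^(-0.1332) = 329.7·0.58203 = 191.894.
G = 288.1·(118.17 − 60)^(-0.07551) = 288.1·58.17^(-0.07551) = 288.1·0.73578 = 211.978.
B = 255 by definition for t > 66.
Rounded: (192, 212, 255).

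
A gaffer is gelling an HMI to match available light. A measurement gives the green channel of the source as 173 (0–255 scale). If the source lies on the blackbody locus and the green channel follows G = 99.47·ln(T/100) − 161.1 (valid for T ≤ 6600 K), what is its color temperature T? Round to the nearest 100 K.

ln t = (173 + 161.1) / 99.47 = 3.3588.
t = e^3.3588 = 28.755.
T = 100·t = 2875 K → 2900 K to the nearest 100 K.

2900 K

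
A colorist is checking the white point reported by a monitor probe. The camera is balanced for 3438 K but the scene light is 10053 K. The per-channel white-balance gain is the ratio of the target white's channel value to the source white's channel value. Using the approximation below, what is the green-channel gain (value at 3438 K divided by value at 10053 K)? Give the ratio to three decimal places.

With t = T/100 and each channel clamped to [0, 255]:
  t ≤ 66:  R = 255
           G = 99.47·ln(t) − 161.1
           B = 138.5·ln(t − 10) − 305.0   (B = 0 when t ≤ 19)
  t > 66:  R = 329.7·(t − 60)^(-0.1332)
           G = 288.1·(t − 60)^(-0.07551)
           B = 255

0.876

At 10053 K (t = 100.53):
  G = 288.1·(100.53 − 60)^(-0.07551) = 288.1·40.53^(-0.07551) = 288.1·0.75613 = 217.841.
At 3438 K (t = 34.38):
  G = 99.47·ln 34.38 − 161.1 = 99.47·3.5375 − 161.1 = 190.773.
Gain = 190.773 / 217.841 = 0.8757 → 0.876.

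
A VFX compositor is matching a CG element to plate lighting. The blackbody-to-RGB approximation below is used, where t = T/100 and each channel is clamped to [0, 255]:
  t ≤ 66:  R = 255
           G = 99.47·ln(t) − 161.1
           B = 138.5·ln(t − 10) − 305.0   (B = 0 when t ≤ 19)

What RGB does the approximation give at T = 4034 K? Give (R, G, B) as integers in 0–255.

t = 4034/100 = 40.34; the t ≤ 66 branch applies.
R = 255 by definition for t ≤ 66.
G = 99.47·ln 40.34 − 161.1 = 99.47·3.6973 − 161.1 = 206.675.
B = 138.5·ln(40.34 − 10) − 305.0 = 138.5·ln 30.34 − 305.0 = 138.5·3.4125 − 305.0 = 167.627.
Rounded: (255, 207, 168).

(255, 207, 168)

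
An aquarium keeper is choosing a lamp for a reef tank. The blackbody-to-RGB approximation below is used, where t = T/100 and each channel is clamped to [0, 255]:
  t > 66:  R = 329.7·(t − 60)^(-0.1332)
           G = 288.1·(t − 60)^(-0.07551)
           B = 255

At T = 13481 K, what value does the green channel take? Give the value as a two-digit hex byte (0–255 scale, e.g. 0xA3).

t = 13481/100 = 134.81; the t > 66 branch applies.
G = 288.1·(134.81 − 60)^(-0.07551) = 288.1·74.81^(-0.07551) = 288.1·0.72193 = 207.989.
Rounded: 208; in hex, 0xD0.

0xD0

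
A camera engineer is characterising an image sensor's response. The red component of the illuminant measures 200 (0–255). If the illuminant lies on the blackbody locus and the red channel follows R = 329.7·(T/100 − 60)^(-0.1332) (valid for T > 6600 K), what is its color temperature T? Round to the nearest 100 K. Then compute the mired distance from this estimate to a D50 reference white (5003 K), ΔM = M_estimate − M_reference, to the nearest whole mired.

-103 mireds

(t − 60)^(-0.1332) = 200/329.7 = 0.60661.
t − 60 = 0.60661^(1/-0.1332) = 0.60661^(-7.508) = 42.638, so t = 102.638.
T = 100·t = 10264 K → 10300 K to the nearest 100 K.
M_estimate = 10⁶/10300 = 97.09; M_reference = 10⁶/5003 = 199.88.
ΔM = 97.09 − 199.88 = -102.79 → -103 mireds.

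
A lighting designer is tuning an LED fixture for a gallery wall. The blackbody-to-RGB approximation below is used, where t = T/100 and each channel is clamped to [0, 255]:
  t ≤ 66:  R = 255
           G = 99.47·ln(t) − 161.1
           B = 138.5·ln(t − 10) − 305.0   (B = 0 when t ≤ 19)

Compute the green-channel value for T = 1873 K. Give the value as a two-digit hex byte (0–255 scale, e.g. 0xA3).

t = 1873/100 = 18.73; the t ≤ 66 branch applies.
G = 99.47·ln 18.73 − 161.1 = 99.47·2.9301 − 161.1 = 130.360.
Rounded: 130; in hex, 0x82.

0x82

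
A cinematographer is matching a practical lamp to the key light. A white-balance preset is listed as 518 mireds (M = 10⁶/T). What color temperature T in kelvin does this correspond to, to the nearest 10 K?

T = 10⁶ / 518 = 1930.50 K → 1930 K.

1930 K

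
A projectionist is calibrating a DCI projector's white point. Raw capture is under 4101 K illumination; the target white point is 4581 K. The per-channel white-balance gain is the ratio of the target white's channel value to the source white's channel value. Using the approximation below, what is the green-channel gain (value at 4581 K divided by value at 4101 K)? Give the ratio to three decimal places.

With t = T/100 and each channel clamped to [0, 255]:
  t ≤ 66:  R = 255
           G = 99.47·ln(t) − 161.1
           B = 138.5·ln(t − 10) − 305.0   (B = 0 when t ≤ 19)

1.053

At 4101 K (t = 41.01):
  G = 99.47·ln 41.01 − 161.1 = 99.47·3.7138 − 161.1 = 208.313.
At 4581 K (t = 45.81):
  G = 99.47·ln 45.81 − 161.1 = 99.47·3.8245 − 161.1 = 219.323.
Gain = 219.323 / 208.313 = 1.0529 → 1.053.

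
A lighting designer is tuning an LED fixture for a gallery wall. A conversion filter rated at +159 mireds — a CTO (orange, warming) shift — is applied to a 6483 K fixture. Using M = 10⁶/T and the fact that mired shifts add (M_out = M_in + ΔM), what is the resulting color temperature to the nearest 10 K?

M_in = 10⁶/6483 = 154.25 mireds.
M_out = 154.25 + (+159) = 313.25 mireds.
T_out = 10⁶/313.25 = 3192.3 K → 3190 K.

3190 K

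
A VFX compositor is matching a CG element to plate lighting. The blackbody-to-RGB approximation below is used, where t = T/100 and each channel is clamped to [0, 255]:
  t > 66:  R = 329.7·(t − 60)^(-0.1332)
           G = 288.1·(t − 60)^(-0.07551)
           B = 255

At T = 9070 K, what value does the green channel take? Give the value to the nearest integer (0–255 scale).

222

t = 9070/100 = 90.7; the t > 66 branch applies.
G = 288.1·(90.7 − 60)^(-0.07551) = 288.1·30.7^(-0.07551) = 288.1·0.77216 = 222.459.
Rounded: 222.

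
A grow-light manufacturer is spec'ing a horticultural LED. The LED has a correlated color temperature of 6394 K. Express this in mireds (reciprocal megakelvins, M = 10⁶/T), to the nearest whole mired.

156 mireds

M = 10⁶ / 6394 = 156.397 → 156 mireds.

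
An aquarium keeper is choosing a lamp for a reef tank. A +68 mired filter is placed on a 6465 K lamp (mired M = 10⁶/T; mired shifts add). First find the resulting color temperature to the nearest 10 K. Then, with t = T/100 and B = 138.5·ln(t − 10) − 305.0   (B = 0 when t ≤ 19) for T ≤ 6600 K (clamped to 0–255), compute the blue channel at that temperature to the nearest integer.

M_in = 10⁶/6465 = 154.68; M_out = 154.68 + (+68) = 222.68.
T_out = 10⁶/222.68 = 4490.8 K → 4490 K; t = 44.9.
B = 138.5·ln(44.9 − 10) − 305.0 = 138.5·ln 34.9 − 305.0 = 138.5·3.5525 − 305.0 = 187.019.
Rounded: 187.

187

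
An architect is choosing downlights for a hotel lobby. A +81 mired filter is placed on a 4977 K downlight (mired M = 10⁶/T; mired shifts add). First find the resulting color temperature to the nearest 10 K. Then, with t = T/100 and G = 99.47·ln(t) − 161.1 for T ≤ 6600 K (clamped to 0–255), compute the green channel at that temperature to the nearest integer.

194

M_in = 10⁶/4977 = 200.92; M_out = 200.92 + (+81) = 281.92.
T_out = 10⁶/281.92 = 3547.1 K → 3550 K; t = 35.5.
G = 99.47·ln 35.5 − 161.1 = 99.47·3.5695 − 161.1 = 193.961.
Rounded: 194.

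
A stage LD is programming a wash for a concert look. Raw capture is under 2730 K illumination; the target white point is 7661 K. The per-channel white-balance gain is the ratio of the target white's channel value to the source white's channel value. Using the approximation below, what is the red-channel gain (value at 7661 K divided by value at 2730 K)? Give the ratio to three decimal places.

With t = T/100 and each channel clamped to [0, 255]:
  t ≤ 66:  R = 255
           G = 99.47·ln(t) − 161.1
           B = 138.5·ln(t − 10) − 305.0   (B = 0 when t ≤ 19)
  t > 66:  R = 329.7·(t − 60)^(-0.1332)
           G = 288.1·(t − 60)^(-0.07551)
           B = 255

0.889

At 2730 K (t = 27.3):
  R = 255 by definition for t ≤ 66.
At 7661 K (t = 76.61):
  R = 329.7·(76.61 − 60)^(-0.1332) = 329.7·16.61^(-0.1332) = 329.7·0.68778 = 226.760.
Gain = 226.760 / 255.000 = 0.8893 → 0.889.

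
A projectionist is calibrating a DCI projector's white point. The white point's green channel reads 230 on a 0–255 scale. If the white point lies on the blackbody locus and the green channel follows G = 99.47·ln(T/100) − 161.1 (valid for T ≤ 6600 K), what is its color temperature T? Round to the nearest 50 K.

ln t = (230 + 161.1) / 99.47 = 3.9318.
t = e^3.9318 = 51.001.
T = 100·t = 5100 K → 5100 K to the nearest 50 K.

5100 K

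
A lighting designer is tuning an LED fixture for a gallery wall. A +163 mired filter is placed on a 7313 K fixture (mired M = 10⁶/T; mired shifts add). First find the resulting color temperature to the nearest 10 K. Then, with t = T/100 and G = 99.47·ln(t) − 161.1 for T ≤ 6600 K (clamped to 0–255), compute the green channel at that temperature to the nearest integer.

M_in = 10⁶/7313 = 136.74; M_out = 136.74 + (+163) = 299.74.
T_out = 10⁶/299.74 = 3336.2 K → 3340 K; t = 33.4.
G = 99.47·ln 33.4 − 161.1 = 99.47·3.5086 − 161.1 = 187.896.
Rounded: 188.

188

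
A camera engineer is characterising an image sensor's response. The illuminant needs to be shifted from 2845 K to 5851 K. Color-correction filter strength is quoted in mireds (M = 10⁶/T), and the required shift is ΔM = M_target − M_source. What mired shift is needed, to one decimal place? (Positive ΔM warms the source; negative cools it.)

M_source = 10⁶/2845 = 351.494; M_target = 10⁶/5851 = 170.911.
ΔM = 170.911 − 351.494 = -180.583 → -180.6 mireds, a cooling shift.

-180.6 mireds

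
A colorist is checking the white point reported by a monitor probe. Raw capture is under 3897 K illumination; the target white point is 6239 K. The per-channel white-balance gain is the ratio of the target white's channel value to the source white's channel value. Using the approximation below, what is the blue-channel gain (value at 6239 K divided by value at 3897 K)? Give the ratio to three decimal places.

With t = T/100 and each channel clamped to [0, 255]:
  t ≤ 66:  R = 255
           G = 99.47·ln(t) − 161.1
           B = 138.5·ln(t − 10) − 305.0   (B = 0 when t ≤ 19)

At 3897 K (t = 38.97):
  B = 138.5·ln(38.97 − 10) − 305.0 = 138.5·ln 28.97 − 305.0 = 138.5·3.3663 − 305.0 = 161.227.
At 6239 K (t = 62.39):
  B = 138.5·ln(62.39 − 10) − 305.0 = 138.5·ln 52.39 − 305.0 = 138.5·3.9587 − 305.0 = 243.282.
Gain = 243.282 / 161.227 = 1.5089 → 1.509.

1.509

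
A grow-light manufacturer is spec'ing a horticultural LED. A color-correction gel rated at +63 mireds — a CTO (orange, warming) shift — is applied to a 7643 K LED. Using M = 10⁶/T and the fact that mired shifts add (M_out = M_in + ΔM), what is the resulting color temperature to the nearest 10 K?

5160 K

M_in = 10⁶/7643 = 130.84 mireds.
M_out = 130.84 + (+63) = 193.84 mireds.
T_out = 10⁶/193.84 = 5158.9 K → 5160 K.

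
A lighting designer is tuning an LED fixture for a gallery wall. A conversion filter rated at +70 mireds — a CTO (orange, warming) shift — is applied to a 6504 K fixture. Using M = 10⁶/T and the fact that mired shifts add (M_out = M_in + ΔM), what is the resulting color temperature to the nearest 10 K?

M_in = 10⁶/6504 = 153.75 mireds.
M_out = 153.75 + (+70) = 223.75 mireds.
T_out = 10⁶/223.75 = 4469.2 K → 4470 K.

4470 K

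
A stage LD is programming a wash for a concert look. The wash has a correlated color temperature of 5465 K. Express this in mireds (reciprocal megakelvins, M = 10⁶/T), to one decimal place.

M = 10⁶ / 5465 = 182.983 → 183.0 mireds.

183.0 mireds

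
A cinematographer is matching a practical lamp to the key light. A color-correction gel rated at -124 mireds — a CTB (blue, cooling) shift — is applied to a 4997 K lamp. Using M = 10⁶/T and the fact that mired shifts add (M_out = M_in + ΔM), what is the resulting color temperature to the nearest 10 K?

13140 K

M_in = 10⁶/4997 = 200.12 mireds.
M_out = 200.12 + (-124) = 76.12 mireds.
T_out = 10⁶/76.12 = 13137.1 K → 13140 K.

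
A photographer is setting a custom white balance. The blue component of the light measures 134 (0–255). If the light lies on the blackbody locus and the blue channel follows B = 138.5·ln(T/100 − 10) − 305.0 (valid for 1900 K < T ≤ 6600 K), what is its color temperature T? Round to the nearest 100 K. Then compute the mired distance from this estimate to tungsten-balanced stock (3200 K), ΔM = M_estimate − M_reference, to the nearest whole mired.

-18 mireds

ln(t − 10) = (134 + 305.0) / 138.5 = 3.1697.
t − 10 = e^3.1697 = 23.800, so t = 33.800.
T = 100·t = 3380 K → 3400 K to the nearest 100 K.
M_estimate = 10⁶/3400 = 294.12; M_reference = 10⁶/3200 = 312.50.
ΔM = 294.12 − 312.50 = -18.38 → -18 mireds.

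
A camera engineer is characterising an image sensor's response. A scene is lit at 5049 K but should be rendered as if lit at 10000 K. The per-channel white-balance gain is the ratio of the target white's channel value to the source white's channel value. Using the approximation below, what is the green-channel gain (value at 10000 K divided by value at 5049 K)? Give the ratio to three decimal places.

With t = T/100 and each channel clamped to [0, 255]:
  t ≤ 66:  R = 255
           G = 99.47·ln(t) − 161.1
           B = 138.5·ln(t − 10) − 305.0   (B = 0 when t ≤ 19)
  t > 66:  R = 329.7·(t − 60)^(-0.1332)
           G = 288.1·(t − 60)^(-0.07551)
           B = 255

0.952

At 5049 K (t = 50.49):
  G = 99.47·ln 50.49 − 161.1 = 99.47·3.9218 − 161.1 = 228.999.
At 10000 K (t = 100):
  G = 288.1·(100 − 60)^(-0.07551) = 288.1·40^(-0.07551) = 288.1·0.75688 = 218.058.
Gain = 218.058 / 228.999 = 0.9522 → 0.952.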